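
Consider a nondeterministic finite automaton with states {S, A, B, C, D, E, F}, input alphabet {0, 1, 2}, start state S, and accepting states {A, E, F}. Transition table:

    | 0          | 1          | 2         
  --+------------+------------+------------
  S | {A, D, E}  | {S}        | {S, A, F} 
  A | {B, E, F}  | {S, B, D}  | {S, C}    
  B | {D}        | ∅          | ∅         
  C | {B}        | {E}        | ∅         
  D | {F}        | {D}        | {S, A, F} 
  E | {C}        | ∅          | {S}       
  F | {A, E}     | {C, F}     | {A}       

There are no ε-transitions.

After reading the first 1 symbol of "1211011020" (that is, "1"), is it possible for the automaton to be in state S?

Yes

Start in {S}.
Read '1': S→{S}; now {S}.
State S is in {S}.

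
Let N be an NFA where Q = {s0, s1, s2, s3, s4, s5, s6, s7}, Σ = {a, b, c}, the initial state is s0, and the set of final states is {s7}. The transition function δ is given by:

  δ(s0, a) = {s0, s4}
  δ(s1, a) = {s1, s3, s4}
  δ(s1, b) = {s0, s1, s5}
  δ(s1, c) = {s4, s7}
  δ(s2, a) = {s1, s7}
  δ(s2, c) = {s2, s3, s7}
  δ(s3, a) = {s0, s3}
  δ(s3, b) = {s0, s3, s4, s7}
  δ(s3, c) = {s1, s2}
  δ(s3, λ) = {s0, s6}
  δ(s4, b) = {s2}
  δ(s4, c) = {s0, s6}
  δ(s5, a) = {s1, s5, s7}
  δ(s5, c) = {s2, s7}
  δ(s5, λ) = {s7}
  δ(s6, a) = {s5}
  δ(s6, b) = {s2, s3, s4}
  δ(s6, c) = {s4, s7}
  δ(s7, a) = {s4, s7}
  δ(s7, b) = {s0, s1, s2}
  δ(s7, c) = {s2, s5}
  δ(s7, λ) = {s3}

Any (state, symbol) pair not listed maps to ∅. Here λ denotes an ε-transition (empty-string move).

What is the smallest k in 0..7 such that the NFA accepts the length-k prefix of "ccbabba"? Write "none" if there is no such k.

Start in {s0}.
Read 'c': s0→∅; now ∅.
The set is empty and remains empty for the remaining 6 symbols.
No reachable set along the way intersects F.

none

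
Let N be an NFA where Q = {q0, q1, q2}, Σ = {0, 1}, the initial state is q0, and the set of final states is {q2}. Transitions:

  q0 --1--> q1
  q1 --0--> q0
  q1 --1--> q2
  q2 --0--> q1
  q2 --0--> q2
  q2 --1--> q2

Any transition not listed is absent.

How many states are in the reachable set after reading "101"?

Start in {q0}.
Read '1': q0→{q1}; now {q1}.
Read '0': q1→{q0}; now {q0}.
Read '1': q0→{q1}; now {q1}.
That set has 1 state.

1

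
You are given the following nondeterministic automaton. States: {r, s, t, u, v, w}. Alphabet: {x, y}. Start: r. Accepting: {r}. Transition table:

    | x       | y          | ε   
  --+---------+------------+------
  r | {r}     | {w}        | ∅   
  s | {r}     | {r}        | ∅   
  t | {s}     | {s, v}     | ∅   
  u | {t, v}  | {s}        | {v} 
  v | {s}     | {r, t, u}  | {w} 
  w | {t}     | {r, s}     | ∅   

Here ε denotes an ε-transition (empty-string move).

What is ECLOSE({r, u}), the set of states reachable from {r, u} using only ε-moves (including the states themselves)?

Begin with {r, u}.
ε-move u → v; add v.
ε-move v → w; add w.

{r, u, v, w}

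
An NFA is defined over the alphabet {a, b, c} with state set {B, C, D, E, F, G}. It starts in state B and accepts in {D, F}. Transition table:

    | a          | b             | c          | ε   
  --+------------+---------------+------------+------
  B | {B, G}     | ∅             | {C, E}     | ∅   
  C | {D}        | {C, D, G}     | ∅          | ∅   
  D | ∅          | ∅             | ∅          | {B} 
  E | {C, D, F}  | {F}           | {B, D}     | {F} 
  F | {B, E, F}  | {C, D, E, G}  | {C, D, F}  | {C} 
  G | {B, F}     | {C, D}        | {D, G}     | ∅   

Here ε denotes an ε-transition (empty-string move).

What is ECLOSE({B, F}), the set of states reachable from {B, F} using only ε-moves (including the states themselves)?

{B, C, F}

Begin with {B, F}.
ε-move F → C; add C.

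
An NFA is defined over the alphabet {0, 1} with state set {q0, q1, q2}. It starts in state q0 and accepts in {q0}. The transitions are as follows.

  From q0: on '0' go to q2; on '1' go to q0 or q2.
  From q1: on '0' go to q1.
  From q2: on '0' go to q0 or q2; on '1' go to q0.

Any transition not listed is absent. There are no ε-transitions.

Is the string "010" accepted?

No

Start in {q0}.
Read '0': {q0} → {q2}.
Read '1': {q2} → {q0}.
Read '0': {q0} → {q2}.
The final set {q2} contains no accepting state.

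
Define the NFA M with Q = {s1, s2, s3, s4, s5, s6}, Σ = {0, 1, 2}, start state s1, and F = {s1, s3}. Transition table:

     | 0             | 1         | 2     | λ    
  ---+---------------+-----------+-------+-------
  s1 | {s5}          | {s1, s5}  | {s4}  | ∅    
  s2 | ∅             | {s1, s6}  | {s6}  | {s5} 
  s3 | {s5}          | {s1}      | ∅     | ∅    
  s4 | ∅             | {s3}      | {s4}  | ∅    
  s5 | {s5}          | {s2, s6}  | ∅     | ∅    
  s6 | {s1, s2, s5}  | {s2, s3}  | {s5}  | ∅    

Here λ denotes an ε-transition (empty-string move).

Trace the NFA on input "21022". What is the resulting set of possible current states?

Start in {s1}.
Read '2': s1→{s4}; now {s4}.
Read '1': s4→{s3}; now {s3}.
Read '0': s3→{s5}; now {s5}.
Read '2': s5→∅; now ∅.
The set is empty and remains empty for the remaining 1 symbol.

∅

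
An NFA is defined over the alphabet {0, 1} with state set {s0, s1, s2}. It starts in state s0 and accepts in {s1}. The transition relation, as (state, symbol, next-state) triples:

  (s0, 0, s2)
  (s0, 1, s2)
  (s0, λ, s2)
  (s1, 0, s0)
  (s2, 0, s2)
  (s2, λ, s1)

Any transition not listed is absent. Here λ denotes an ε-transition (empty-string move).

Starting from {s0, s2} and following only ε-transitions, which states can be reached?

{s0, s1, s2}

Begin with {s0, s2}.
ε-move s2 → s1; add s1.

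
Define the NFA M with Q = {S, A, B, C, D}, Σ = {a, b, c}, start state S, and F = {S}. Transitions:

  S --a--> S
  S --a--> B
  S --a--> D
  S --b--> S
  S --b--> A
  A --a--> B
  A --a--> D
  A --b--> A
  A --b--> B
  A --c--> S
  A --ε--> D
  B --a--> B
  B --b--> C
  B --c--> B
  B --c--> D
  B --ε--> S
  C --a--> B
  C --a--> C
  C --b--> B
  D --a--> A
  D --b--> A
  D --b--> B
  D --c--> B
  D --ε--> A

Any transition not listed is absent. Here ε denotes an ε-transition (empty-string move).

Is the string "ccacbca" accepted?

No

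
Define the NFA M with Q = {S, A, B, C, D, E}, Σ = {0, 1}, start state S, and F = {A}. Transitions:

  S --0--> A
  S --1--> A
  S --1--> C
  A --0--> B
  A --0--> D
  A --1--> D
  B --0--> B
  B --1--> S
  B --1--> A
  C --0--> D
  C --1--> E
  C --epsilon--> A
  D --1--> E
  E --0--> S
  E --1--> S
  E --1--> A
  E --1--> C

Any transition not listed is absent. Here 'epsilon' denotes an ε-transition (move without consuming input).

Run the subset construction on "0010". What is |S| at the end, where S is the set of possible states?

4

Start in {S}.
Read '0': {S} → {A}.
Read '0': {A} → {B, D}.
Read '1': {B, D} → {S, A, E}.
Read '0': {S, A, E} → {S, A, B, D}.
That set has 4 states.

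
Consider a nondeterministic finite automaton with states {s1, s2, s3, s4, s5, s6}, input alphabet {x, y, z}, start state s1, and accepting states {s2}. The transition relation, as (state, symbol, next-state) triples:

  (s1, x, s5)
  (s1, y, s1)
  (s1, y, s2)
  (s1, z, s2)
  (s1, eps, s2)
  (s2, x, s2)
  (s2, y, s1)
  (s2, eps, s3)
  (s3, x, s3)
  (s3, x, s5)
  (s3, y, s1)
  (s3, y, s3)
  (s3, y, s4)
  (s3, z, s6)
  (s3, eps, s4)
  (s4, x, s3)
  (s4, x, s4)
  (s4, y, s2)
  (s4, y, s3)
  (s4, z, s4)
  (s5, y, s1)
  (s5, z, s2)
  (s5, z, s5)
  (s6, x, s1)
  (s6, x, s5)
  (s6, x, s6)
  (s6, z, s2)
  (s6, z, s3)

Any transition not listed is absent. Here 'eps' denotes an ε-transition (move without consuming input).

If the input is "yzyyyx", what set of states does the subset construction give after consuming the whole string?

Start: ε-closure({s1}) = {s1, s2, s3, s4}.
Read 'y': s1→{s1, s2}, s2→{s1}, s3→{s1, s3, s4}, s4→{s2, s3}; now {s1, s2, s3, s4}.
Read 'z': s1→{s2}, s2→∅, s3→{s6}, s4→{s4}; union {s2, s4, s6}; ε-closure = {s2, s3, s4, s6}.
Read 'y': s2→{s1}, s3→{s1, s3, s4}, s4→{s2, s3}, s6→∅; now {s1, s2, s3, s4}.
Read 'y': s1→{s1, s2}, s2→{s1}, s3→{s1, s3, s4}, s4→{s2, s3}; now {s1, s2, s3, s4}.
Read 'y': s1→{s1, s2}, s2→{s1}, s3→{s1, s3, s4}, s4→{s2, s3}; now {s1, s2, s3, s4}.
Read 'x': s1→{s5}, s2→{s2}, s3→{s3, s5}, s4→{s3, s4}; now {s2, s3, s4, s5}.

{s2, s3, s4, s5}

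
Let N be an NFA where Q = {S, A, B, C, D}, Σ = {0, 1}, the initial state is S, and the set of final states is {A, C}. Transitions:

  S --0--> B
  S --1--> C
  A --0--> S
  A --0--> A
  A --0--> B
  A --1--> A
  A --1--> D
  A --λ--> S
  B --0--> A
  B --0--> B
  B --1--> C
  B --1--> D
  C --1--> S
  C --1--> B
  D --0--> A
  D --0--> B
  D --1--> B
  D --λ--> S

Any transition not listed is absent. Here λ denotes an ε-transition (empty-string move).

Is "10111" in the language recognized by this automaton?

Start in {S}.
Read '1': S→{C}; now {C}.
Read '0': C→∅; now ∅.
The set is empty and remains empty for the remaining 3 symbols.
The final set ∅ contains no accepting state.

No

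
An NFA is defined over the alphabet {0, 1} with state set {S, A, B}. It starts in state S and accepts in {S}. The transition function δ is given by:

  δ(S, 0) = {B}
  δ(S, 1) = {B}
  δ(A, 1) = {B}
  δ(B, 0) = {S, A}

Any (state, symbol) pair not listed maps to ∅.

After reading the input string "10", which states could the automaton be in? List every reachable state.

Start in {S}.
Read '1': {S} → {B}.
Read '0': {B} → {S, A}.

{S, A}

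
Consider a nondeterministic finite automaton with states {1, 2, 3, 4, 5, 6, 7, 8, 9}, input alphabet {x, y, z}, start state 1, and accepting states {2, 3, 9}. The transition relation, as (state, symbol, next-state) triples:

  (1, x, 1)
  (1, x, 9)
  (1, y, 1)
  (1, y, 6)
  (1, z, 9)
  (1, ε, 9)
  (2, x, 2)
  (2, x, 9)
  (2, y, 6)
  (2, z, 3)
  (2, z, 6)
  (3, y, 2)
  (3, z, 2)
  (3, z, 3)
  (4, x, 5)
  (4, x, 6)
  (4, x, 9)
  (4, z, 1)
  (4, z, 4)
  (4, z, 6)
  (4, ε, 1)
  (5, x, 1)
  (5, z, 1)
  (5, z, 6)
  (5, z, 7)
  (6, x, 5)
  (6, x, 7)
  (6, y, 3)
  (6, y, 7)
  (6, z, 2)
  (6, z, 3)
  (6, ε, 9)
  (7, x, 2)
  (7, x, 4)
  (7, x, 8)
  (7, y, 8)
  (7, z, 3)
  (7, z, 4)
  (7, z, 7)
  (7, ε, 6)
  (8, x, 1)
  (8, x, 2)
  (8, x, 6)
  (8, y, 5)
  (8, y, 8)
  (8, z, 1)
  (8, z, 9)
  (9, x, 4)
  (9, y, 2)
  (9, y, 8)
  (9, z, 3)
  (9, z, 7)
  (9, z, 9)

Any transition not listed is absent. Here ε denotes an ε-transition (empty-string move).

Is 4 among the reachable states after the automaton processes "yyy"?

No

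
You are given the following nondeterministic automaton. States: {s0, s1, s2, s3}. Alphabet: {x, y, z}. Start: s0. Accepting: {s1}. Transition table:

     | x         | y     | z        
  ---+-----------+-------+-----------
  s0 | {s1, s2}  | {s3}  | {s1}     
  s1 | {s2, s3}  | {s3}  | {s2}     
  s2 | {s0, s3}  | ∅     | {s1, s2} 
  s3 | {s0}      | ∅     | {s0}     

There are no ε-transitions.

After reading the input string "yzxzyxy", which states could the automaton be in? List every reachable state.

{s3}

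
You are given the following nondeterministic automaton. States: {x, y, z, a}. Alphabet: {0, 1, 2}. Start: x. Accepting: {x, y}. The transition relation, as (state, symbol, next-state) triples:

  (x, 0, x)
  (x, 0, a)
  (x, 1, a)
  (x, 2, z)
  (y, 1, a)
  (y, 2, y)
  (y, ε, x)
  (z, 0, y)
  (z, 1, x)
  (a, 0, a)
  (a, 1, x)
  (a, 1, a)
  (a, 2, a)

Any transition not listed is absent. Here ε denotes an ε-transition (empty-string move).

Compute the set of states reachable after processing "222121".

∅

Start in {x}.
Read '2': {x} → {z}.
Read '2': {z} → ∅.
The set is empty and remains empty for the remaining 4 symbols.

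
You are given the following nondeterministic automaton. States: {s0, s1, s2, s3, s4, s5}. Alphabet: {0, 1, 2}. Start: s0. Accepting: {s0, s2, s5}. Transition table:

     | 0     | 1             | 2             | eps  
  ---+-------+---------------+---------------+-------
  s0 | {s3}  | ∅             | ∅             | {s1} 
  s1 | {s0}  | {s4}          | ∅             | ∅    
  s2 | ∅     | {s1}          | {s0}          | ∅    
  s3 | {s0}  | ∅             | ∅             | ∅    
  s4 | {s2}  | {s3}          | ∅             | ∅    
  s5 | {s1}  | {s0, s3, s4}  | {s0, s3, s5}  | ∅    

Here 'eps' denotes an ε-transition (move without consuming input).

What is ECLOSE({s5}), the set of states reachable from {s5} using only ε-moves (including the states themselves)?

{s5}

Begin with {s5}.
No ε-moves leave this set, so the closure equals the set itself.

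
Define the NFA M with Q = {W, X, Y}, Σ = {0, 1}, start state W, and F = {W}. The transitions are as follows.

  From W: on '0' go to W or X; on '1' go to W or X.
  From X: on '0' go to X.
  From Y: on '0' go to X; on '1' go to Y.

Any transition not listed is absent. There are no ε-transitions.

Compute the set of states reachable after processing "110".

Start in {W}.
Read '1': {W} → {W, X}.
Read '1': {W, X} → {W, X}.
Read '0': {W, X} → {W, X}.

{W, X}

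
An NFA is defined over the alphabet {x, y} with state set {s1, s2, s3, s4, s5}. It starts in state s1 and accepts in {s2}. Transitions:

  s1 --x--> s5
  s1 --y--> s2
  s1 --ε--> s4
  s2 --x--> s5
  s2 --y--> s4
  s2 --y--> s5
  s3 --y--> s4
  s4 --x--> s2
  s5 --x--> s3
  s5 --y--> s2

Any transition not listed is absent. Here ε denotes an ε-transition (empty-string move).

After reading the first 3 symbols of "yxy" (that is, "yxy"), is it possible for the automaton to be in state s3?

No

Start: ε-closure({s1}) = {s1, s4}.
Read 'y': s1→{s2}, s4→∅; now {s2}.
Read 'x': s2→{s5}; now {s5}.
Read 'y': s5→{s2}; now {s2}.
State s3 is not in {s2}.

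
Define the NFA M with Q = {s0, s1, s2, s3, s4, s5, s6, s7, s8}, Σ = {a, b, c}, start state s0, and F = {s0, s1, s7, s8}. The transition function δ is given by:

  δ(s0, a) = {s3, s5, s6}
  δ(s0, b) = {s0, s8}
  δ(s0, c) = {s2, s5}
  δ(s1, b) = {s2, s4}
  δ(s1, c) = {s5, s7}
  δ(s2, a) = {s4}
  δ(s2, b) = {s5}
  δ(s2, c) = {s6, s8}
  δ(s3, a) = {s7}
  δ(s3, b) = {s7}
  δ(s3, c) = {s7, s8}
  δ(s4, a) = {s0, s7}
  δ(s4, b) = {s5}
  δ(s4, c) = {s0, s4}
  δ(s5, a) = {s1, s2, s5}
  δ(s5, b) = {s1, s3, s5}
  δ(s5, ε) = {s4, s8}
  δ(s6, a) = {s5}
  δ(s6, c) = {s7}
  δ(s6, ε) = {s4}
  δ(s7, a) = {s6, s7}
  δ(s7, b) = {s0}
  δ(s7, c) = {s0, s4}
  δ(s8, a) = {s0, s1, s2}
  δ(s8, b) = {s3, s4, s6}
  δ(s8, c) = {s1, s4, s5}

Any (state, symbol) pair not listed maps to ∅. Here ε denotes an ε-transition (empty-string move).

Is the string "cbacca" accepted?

Start in {s0}.
Read 'c': {s0} → {s2, s4, s5, s8}.
Read 'b': {s2, s4, s5, s8} → {s1, s3, s4, s5, s6, s8}.
Read 'a': {s1, s3, s4, s5, s6, s8} → {s0, s1, s2, s4, s5, s7, s8}.
Read 'c': {s0, s1, s2, s4, s5, s7, s8} → {s0, s1, s2, s4, s5, s6, s7, s8}.
Read 'c': {s0, s1, s2, s4, s5, s6, s7, s8} → {s0, s1, s2, s4, s5, s6, s7, s8}.
Read 'a': {s0, s1, s2, s4, s5, s6, s7, s8} → {s0, s1, s2, s3, s4, s5, s6, s7, s8}.
The final set {s0, s1, s2, s3, s4, s5, s6, s7, s8} contains the accepting states s0, s1, s7, s8.

Yes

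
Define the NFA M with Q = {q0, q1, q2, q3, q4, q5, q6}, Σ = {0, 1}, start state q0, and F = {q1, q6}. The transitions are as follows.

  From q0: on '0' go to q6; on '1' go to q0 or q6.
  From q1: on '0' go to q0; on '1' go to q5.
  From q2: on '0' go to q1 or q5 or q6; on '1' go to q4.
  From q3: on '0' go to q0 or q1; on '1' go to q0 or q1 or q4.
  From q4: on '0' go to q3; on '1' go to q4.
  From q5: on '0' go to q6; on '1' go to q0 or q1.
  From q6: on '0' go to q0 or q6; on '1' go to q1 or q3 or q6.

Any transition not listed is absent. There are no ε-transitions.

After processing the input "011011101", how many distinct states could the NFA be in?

Start in {q0}.
Read '0': {q0} → {q6}.
Read '1': {q6} → {q1, q3, q6}.
Read '1': {q1, q3, q6} → {q0, q1, q3, q4, q5, q6}.
Read '0': {q0, q1, q3, q4, q5, q6} → {q0, q1, q3, q6}.
Read '1': {q0, q1, q3, q6} → {q0, q1, q3, q4, q5, q6}.
Read '1': {q0, q1, q3, q4, q5, q6} → {q0, q1, q3, q4, q5, q6}.
Read '1': {q0, q1, q3, q4, q5, q6} → {q0, q1, q3, q4, q5, q6}.
Read '0': {q0, q1, q3, q4, q5, q6} → {q0, q1, q3, q6}.
Read '1': {q0, q1, q3, q6} → {q0, q1, q3, q4, q5, q6}.
That set has 6 states.

6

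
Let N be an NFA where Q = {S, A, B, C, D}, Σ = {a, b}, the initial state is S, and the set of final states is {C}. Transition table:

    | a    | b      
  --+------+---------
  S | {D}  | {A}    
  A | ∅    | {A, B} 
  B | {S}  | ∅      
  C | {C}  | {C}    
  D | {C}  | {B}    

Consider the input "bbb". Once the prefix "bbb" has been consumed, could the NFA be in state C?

No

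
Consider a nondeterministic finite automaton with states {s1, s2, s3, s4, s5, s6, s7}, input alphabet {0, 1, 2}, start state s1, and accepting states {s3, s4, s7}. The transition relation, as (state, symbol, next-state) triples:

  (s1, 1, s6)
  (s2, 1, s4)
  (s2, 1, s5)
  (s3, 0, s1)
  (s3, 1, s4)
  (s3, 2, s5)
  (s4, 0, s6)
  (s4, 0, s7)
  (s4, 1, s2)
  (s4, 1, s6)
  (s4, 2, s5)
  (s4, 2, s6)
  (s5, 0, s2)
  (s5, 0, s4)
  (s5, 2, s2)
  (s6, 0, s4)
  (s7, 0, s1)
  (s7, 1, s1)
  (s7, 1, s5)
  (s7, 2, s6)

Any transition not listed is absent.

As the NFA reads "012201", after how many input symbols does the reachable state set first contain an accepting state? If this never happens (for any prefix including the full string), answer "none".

Start in {s1}.
Read '0': s1→∅; now ∅.
The set is empty and remains empty for the remaining 5 symbols.
No reachable set along the way intersects F.

none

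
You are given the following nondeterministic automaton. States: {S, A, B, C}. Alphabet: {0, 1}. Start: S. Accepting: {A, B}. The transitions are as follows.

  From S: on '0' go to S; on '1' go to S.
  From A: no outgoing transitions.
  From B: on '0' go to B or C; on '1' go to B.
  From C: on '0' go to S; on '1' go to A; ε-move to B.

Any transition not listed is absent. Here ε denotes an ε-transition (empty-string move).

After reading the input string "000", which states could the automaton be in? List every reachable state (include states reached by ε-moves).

Start in {S}.
Read '0': S→{S}; now {S}.
Read '0': S→{S}; now {S}.
Read '0': S→{S}; now {S}.

{S}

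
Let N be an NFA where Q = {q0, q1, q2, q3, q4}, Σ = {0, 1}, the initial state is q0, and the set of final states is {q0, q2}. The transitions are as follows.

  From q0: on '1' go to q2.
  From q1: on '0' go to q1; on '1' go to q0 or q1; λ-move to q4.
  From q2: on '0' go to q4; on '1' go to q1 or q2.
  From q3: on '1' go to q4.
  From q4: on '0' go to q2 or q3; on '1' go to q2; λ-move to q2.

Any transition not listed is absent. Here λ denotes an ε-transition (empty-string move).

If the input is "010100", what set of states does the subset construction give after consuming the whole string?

Start in {q0}.
Read '0': q0→∅; now ∅.
The set is empty and remains empty for the remaining 5 symbols.

∅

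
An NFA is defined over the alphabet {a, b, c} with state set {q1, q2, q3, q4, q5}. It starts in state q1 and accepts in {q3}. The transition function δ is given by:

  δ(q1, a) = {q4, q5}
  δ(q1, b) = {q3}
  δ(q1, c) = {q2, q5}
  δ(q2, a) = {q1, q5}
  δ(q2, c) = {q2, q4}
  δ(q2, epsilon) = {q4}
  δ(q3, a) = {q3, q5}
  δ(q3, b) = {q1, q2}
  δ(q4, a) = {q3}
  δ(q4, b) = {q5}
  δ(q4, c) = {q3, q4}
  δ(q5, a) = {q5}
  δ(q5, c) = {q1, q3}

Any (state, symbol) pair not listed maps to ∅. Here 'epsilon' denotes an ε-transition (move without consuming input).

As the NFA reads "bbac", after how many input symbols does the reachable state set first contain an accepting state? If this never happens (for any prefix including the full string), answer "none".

1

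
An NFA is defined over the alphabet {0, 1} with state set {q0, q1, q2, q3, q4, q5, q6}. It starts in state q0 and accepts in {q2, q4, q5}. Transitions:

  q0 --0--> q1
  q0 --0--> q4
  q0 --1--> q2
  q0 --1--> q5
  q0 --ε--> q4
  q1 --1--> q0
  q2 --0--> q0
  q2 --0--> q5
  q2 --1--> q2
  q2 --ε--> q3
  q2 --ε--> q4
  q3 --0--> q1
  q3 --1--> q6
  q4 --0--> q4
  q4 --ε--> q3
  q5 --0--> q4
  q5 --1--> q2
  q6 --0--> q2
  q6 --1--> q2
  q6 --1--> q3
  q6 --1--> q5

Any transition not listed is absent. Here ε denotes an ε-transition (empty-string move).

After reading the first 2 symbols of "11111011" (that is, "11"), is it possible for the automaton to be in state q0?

Start: ε-closure({q0}) = {q0, q3, q4}.
Read '1': {q0, q3, q4} → {q2, q3, q4, q5, q6}.
Read '1': {q2, q3, q4, q5, q6} → {q2, q3, q4, q5, q6}.
State q0 is not in {q2, q3, q4, q5, q6}.

No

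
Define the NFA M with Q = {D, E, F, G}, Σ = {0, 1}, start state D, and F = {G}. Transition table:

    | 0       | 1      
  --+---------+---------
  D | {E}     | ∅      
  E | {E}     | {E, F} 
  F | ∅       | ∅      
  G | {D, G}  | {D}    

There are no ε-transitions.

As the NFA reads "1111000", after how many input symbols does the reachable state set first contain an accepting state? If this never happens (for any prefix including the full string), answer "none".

Start in {D}.
Read '1': D→∅; now ∅.
The set is empty and remains empty for the remaining 6 symbols.
No reachable set along the way intersects F.

none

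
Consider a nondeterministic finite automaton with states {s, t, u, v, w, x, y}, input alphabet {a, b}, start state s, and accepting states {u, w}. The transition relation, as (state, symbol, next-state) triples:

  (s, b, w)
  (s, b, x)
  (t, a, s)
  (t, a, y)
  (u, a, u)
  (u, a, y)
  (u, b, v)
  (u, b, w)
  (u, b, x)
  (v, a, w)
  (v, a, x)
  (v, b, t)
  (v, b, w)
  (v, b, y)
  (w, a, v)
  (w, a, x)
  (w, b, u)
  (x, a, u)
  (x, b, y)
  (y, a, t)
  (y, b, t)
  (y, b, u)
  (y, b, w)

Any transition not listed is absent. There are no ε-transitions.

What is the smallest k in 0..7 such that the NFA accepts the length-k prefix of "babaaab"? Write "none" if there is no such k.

1

Start in {s}.
Read 'b': {s} → {w, x}.
None of the earlier sets intersect F, but {w, x} does.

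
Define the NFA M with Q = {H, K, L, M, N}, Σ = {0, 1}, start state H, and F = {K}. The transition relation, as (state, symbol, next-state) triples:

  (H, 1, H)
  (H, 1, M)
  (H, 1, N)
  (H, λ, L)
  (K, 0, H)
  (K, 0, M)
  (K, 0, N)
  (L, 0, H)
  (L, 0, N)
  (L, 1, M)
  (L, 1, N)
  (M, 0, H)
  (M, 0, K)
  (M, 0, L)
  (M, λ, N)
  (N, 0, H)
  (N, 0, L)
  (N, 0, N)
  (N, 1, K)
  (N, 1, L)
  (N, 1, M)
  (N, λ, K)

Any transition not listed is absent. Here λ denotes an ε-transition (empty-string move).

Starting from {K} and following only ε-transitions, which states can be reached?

{K}

Begin with {K}.
No ε-moves leave this set, so the closure equals the set itself.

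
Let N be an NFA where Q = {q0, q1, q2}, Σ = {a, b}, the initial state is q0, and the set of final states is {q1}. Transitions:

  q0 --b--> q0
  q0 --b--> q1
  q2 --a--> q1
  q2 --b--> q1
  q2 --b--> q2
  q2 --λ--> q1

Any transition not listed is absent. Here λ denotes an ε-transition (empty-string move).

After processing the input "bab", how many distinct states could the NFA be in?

0

Start in {q0}.
Read 'b': q0→{q0, q1}; now {q0, q1}.
Read 'a': q0→∅, q1→∅; now ∅.
The set is empty and remains empty for the remaining 1 symbol.
That set has 0 states.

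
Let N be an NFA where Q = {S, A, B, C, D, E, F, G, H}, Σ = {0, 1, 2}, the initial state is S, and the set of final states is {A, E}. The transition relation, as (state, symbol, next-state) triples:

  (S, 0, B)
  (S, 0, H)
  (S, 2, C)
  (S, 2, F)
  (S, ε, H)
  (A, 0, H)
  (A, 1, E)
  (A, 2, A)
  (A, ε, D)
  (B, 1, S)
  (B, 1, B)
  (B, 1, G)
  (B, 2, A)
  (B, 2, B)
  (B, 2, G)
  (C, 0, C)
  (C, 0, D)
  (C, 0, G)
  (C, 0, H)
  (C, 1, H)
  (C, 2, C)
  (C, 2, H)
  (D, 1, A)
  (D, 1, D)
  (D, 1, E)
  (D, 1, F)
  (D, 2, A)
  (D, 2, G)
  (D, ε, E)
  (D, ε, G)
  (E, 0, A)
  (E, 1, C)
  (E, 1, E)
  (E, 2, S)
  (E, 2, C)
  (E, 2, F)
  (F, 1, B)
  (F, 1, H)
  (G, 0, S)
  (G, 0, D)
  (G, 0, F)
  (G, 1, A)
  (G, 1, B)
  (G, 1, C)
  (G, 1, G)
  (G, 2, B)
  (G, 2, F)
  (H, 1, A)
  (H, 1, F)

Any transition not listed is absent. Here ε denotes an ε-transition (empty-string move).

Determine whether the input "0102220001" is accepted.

Yes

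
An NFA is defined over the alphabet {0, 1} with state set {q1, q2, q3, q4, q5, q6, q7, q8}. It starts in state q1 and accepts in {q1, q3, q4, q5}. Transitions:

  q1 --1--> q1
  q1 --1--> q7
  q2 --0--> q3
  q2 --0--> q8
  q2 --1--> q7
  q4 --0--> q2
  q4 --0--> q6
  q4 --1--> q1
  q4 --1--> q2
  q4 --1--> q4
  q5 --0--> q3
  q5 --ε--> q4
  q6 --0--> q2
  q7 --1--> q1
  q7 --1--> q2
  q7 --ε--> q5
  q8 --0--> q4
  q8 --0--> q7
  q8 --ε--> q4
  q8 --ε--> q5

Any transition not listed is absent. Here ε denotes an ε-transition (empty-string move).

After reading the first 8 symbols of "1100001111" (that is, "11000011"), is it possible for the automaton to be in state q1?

Start in {q1}.
Read '1': q1→{q1, q7}; union {q1, q7}; ε-closure = {q1, q4, q5, q7}.
Read '1': q1→{q1, q7}, q4→{q1, q2, q4}, q5→∅, q7→{q1, q2}; union {q1, q2, q4, q7}; ε-closure = {q1, q2, q4, q5, q7}.
Read '0': q1→∅, q2→{q3, q8}, q4→{q2, q6}, q5→{q3}, q7→∅; union {q2, q3, q6, q8}; ε-closure = {q2, q3, q4, q5, q6, q8}.
Read '0': q2→{q3, q8}, q3→∅, q4→{q2, q6}, q5→{q3}, q6→{q2}, q8→{q4, q7}; union {q2, q3, q4, q6, q7, q8}; ε-closure = {q2, q3, q4, q5, q6, q7, q8}.
Read '0': q2→{q3, q8}, q3→∅, q4→{q2, q6}, q5→{q3}, q6→{q2}, q7→∅, q8→{q4, q7}; union {q2, q3, q4, q6, q7, q8}; ε-closure = {q2, q3, q4, q5, q6, q7, q8}.
Read '0': q2→{q3, q8}, q3→∅, q4→{q2, q6}, q5→{q3}, q6→{q2}, q7→∅, q8→{q4, q7}; union {q2, q3, q4, q6, q7, q8}; ε-closure = {q2, q3, q4, q5, q6, q7, q8}.
Read '1': q2→{q7}, q3→∅, q4→{q1, q2, q4}, q5→∅, q6→∅, q7→{q1, q2}, q8→∅; union {q1, q2, q4, q7}; ε-closure = {q1, q2, q4, q5, q7}.
Read '1': q1→{q1, q7}, q2→{q7}, q4→{q1, q2, q4}, q5→∅, q7→{q1, q2}; union {q1, q2, q4, q7}; ε-closure = {q1, q2, q4, q5, q7}.
State q1 is in {q1, q2, q4, q5, q7}.

Yes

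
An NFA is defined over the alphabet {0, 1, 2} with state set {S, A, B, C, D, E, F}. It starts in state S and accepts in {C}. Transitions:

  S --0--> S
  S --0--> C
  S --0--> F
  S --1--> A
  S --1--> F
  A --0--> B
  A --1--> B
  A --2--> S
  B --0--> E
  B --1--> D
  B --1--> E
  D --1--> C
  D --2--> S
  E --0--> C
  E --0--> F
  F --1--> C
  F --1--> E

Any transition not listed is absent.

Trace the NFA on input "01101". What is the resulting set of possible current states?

{C, E}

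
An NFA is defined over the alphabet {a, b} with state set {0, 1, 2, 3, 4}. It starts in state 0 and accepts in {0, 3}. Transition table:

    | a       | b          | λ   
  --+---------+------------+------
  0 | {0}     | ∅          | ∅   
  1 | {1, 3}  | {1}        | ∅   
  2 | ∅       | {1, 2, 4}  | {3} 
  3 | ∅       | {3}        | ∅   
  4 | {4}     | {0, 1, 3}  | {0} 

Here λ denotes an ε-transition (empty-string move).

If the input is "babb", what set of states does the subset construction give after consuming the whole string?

∅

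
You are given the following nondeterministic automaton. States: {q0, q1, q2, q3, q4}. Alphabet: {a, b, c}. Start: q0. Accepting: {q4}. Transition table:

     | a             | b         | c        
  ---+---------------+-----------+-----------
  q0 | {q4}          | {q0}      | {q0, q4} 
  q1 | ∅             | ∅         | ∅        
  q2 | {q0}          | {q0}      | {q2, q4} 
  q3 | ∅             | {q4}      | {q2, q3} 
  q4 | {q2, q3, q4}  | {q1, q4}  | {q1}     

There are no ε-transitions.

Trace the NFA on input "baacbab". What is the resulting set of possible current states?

{q0, q1, q4}

Start in {q0}.
Read 'b': {q0} → {q0}.
Read 'a': {q0} → {q4}.
Read 'a': {q4} → {q2, q3, q4}.
Read 'c': {q2, q3, q4} → {q1, q2, q3, q4}.
Read 'b': {q1, q2, q3, q4} → {q0, q1, q4}.
Read 'a': {q0, q1, q4} → {q2, q3, q4}.
Read 'b': {q2, q3, q4} → {q0, q1, q4}.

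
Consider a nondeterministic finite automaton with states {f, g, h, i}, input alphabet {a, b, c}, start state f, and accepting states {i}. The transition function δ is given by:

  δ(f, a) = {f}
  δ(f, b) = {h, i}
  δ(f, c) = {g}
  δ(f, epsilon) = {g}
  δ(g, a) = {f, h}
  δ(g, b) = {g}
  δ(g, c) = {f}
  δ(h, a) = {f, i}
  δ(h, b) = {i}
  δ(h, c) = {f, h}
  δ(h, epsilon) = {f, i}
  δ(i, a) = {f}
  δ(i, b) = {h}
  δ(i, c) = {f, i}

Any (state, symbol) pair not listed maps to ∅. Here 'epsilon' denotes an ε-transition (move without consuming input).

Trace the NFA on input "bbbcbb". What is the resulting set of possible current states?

Start: ε-closure({f}) = {f, g}.
Read 'b': {f, g} → {f, g, h, i}.
Read 'b': {f, g, h, i} → {f, g, h, i}.
Read 'b': {f, g, h, i} → {f, g, h, i}.
Read 'c': {f, g, h, i} → {f, g, h, i}.
Read 'b': {f, g, h, i} → {f, g, h, i}.
Read 'b': {f, g, h, i} → {f, g, h, i}.

{f, g, h, i}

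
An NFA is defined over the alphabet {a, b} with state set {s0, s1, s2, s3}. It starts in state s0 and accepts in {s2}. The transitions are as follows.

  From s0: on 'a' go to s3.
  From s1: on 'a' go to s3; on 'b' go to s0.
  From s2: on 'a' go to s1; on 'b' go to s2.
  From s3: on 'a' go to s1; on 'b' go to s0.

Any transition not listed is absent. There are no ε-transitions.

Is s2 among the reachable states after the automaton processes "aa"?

Start in {s0}.
Read 'a': s0→{s3}; now {s3}.
Read 'a': s3→{s1}; now {s1}.
State s2 is not in {s1}.

No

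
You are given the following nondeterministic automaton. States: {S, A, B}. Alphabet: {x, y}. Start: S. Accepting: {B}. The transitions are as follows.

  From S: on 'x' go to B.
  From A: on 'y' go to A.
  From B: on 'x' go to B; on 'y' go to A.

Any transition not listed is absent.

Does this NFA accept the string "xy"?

No

Start in {S}.
Read 'x': {S} → {B}.
Read 'y': {B} → {A}.
The final set {A} contains no accepting state.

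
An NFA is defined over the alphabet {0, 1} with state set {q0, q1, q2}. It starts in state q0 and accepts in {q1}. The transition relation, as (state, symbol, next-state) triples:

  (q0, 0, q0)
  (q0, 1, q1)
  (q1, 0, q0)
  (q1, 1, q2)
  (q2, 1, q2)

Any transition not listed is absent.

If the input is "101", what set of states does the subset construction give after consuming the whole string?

Start in {q0}.
Read '1': q0→{q1}; now {q1}.
Read '0': q1→{q0}; now {q0}.
Read '1': q0→{q1}; now {q1}.

{q1}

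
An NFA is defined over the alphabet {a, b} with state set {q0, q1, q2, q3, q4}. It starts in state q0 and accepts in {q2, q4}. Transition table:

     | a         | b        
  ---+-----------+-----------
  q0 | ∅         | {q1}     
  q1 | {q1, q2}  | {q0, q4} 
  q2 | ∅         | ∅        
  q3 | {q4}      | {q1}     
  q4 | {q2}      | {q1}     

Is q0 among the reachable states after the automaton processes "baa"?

No

Start in {q0}.
Read 'b': {q0} → {q1}.
Read 'a': {q1} → {q1, q2}.
Read 'a': {q1, q2} → {q1, q2}.
State q0 is not in {q1, q2}.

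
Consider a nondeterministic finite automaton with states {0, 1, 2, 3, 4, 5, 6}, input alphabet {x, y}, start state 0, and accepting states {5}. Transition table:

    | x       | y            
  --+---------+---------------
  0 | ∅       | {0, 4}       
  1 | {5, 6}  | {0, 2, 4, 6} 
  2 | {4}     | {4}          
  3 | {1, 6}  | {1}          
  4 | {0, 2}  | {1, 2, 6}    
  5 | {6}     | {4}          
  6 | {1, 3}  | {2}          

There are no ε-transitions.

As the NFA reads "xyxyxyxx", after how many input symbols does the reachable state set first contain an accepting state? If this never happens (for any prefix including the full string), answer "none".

none

Start in {0}.
Read 'x': 0→∅; now ∅.
The set is empty and remains empty for the remaining 7 symbols.
No reachable set along the way intersects F.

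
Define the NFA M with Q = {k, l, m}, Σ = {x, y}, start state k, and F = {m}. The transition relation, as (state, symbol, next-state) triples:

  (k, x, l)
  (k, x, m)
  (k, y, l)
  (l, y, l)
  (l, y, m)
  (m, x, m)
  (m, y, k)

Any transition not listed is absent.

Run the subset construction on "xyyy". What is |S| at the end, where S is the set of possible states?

3

Start in {k}.
Read 'x': {k} → {l, m}.
Read 'y': {l, m} → {k, l, m}.
Read 'y': {k, l, m} → {k, l, m}.
Read 'y': {k, l, m} → {k, l, m}.
That set has 3 states.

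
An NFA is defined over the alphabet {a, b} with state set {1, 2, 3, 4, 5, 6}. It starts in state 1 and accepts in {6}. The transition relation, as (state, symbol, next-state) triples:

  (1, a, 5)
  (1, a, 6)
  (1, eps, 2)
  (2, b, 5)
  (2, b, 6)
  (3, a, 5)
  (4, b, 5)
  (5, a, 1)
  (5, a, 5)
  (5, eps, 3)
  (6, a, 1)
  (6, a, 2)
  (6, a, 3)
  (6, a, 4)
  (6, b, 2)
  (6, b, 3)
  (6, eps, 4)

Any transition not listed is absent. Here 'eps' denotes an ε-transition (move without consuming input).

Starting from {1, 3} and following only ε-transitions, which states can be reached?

{1, 2, 3}

Begin with {1, 3}.
ε-move 1 → 2; add 2.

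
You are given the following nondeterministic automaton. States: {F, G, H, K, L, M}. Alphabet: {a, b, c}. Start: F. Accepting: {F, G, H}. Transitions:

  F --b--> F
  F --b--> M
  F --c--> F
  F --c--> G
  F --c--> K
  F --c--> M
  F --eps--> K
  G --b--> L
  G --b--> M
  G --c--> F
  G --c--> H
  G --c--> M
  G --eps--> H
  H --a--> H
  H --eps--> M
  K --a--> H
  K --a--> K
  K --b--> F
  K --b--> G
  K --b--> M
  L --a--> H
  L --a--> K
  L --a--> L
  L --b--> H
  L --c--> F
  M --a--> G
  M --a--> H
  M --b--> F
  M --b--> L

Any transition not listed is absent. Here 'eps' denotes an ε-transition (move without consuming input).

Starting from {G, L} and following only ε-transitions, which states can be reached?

{G, H, L, M}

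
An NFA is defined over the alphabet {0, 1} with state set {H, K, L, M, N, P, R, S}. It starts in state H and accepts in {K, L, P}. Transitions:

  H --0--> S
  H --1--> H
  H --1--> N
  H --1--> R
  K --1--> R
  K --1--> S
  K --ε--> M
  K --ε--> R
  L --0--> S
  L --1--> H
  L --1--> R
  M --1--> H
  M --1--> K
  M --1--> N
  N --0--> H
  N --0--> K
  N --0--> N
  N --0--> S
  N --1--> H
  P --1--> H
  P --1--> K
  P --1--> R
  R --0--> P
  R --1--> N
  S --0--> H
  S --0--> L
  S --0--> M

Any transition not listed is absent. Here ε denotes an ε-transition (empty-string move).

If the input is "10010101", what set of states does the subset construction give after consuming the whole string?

{H, K, M, N, R, S}

Start in {H}.
Read '1': {H} → {H, N, R}.
Read '0': {H, N, R} → {H, K, M, N, P, R, S}.
Read '0': {H, K, M, N, P, R, S} → {H, K, L, M, N, P, R, S}.
Read '1': {H, K, L, M, N, P, R, S} → {H, K, M, N, R, S}.
Read '0': {H, K, M, N, R, S} → {H, K, L, M, N, P, R, S}.
Read '1': {H, K, L, M, N, P, R, S} → {H, K, M, N, R, S}.
Read '0': {H, K, M, N, R, S} → {H, K, L, M, N, P, R, S}.
Read '1': {H, K, L, M, N, P, R, S} → {H, K, M, N, R, S}.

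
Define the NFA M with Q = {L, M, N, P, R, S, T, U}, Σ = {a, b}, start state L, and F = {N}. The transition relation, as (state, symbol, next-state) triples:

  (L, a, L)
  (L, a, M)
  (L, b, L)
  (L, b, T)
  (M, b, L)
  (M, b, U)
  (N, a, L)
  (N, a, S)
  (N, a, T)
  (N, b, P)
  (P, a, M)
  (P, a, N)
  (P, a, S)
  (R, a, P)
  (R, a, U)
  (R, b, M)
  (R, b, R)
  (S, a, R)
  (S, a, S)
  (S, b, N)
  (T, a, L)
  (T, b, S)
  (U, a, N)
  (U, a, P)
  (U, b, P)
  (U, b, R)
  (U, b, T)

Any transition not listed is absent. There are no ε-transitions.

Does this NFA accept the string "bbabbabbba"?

Start in {L}.
Read 'b': L→{L, T}; now {L, T}.
Read 'b': L→{L, T}, T→{S}; now {L, S, T}.
Read 'a': L→{L, M}, S→{R, S}, T→{L}; now {L, M, R, S}.
Read 'b': L→{L, T}, M→{L, U}, R→{M, R}, S→{N}; now {L, M, N, R, T, U}.
Read 'b': L→{L, T}, M→{L, U}, N→{P}, R→{M, R}, T→{S}, U→{P, R, T}; now {L, M, P, R, S, T, U}.
Read 'a': L→{L, M}, M→∅, P→{M, N, S}, R→{P, U}, S→{R, S}, T→{L}, U→{N, P}; now {L, M, N, P, R, S, U}.
Read 'b': L→{L, T}, M→{L, U}, N→{P}, P→∅, R→{M, R}, S→{N}, U→{P, R, T}; now {L, M, N, P, R, T, U}.
Read 'b': L→{L, T}, M→{L, U}, N→{P}, P→∅, R→{M, R}, T→{S}, U→{P, R, T}; now {L, M, P, R, S, T, U}.
Read 'b': L→{L, T}, M→{L, U}, P→∅, R→{M, R}, S→{N}, T→{S}, U→{P, R, T}; now {L, M, N, P, R, S, T, U}.
Read 'a': L→{L, M}, M→∅, N→{L, S, T}, P→{M, N, S}, R→{P, U}, S→{R, S}, T→{L}, U→{N, P}; now {L, M, N, P, R, S, T, U}.
The final set {L, M, N, P, R, S, T, U} contains the accepting state N.

Yes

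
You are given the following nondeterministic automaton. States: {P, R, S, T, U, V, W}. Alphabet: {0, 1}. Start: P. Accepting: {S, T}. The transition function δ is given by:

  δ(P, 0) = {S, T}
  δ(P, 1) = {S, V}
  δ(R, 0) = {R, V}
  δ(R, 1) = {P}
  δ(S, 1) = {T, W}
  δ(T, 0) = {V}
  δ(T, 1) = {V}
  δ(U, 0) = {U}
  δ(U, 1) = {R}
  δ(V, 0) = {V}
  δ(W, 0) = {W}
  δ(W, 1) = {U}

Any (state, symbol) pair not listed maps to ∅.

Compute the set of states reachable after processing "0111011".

Start in {P}.
Read '0': P→{S, T}; now {S, T}.
Read '1': S→{T, W}, T→{V}; now {T, V, W}.
Read '1': T→{V}, V→∅, W→{U}; now {U, V}.
Read '1': U→{R}, V→∅; now {R}.
Read '0': R→{R, V}; now {R, V}.
Read '1': R→{P}, V→∅; now {P}.
Read '1': P→{S, V}; now {S, V}.

{S, V}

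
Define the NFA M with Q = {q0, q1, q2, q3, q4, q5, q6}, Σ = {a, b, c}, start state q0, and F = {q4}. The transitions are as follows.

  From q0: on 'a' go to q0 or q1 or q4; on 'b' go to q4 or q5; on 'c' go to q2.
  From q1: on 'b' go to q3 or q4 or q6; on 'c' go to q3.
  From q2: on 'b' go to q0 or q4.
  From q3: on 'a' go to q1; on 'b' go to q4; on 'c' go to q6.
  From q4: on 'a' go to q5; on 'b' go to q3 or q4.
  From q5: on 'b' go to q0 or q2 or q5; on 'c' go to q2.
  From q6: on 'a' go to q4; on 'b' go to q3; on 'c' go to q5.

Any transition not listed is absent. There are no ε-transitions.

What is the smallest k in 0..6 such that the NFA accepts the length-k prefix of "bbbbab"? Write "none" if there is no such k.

1

Start in {q0}.
Read 'b': {q0} → {q4, q5}.
None of the earlier sets intersect F, but {q4, q5} does.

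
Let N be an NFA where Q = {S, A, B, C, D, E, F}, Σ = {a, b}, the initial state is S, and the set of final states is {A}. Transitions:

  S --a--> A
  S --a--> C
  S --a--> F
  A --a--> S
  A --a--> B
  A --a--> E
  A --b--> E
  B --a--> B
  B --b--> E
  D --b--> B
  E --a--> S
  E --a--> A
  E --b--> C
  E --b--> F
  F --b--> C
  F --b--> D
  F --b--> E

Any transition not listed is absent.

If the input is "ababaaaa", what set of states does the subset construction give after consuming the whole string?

{S, A, B, C, E, F}

Start in {S}.
Read 'a': S→{A, C, F}; now {A, C, F}.
Read 'b': A→{E}, C→∅, F→{C, D, E}; now {C, D, E}.
Read 'a': C→∅, D→∅, E→{S, A}; now {S, A}.
Read 'b': S→∅, A→{E}; now {E}.
Read 'a': E→{S, A}; now {S, A}.
Read 'a': S→{A, C, F}, A→{S, B, E}; now {S, A, B, C, E, F}.
Read 'a': S→{A, C, F}, A→{S, B, E}, B→{B}, C→∅, E→{S, A}, F→∅; now {S, A, B, C, E, F}.
Read 'a': S→{A, C, F}, A→{S, B, E}, B→{B}, C→∅, E→{S, A}, F→∅; now {S, A, B, C, E, F}.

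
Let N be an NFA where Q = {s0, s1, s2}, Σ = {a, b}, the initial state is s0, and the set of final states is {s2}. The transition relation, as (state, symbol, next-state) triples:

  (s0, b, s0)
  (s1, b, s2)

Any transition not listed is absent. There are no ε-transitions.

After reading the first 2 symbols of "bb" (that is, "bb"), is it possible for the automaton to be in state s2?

No

Start in {s0}.
Read 'b': s0→{s0}; now {s0}.
Read 'b': s0→{s0}; now {s0}.
State s2 is not in {s0}.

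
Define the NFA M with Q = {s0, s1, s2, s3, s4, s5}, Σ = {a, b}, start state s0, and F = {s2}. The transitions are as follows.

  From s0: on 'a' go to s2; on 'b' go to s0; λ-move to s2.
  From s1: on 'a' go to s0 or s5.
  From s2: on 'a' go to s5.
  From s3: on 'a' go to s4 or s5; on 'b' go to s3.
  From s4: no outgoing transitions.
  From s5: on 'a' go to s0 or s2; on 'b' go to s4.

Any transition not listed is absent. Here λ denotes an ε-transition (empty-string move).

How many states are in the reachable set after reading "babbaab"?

0

Start: ε-closure({s0}) = {s0, s2}.
Read 'b': {s0, s2} → {s0, s2}.
Read 'a': {s0, s2} → {s2, s5}.
Read 'b': {s2, s5} → {s4}.
Read 'b': {s4} → ∅.
The set is empty and remains empty for the remaining 3 symbols.
That set has 0 states.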